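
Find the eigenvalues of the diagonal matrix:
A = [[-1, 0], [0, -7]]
λ₁ = -1, λ₂ = -7

The characteristic polynomial of A is det(A - λI) = (-1 - λ)(-7 - λ) = 0.
The roots are λ = -1 and λ = -7, so the eigenvalues are the diagonal entries.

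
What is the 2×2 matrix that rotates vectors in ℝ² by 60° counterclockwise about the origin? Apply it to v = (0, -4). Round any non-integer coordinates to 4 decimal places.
R = [[1/2, -√3/2], [√3/2, 1/2]]; R·v = (3.4641, -2.0000)

A counterclockwise rotation by angle θ in ℝ² has matrix R(θ) = [[cos θ, -sin θ], [sin θ, cos θ]].
For θ = 60°: cos θ = 1/2, sin θ = √3/2.
R(60°) = [[1/2, -√3/2], [√3/2, 1/2]].
R·v = [1/2·0 + (-√3/2)·-4, √3/2·0 + 1/2·-4] = (3.4641, -2.0000).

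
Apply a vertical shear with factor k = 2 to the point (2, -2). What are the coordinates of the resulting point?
(2, 2)

Shear matrix for vertical shear with factor k = 2:
[[1, 0], [2, 1]]
Result: (2, -2) → (2, 2)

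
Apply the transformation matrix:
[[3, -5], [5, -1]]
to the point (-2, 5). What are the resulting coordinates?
(-31, -15)

Matrix multiplication:
[[3, -5], [5, -1]] × [-2, 5]ᵀ
= [3×-2 + -5×5, 5×-2 + -1×5]ᵀ
= [-31.0000, -15.0000]ᵀ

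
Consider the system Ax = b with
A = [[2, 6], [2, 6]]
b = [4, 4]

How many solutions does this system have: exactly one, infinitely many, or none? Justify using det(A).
Infinitely many solutions

det(A) = (2)*(6) - (6)*(2) = 0, so A is singular (column 2 is 3 times column 1).
b = [4, 4] = 2 * column 1 of A, so b lies in the column space of A.
A singular matrix whose right-hand side is in its column space gives a 1-parameter family of solutions — infinitely many.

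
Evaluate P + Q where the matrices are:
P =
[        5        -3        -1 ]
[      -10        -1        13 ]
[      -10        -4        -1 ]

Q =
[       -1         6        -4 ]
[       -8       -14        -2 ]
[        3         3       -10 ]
P + Q =
[        4         3        -5 ]
[      -18       -15        11 ]
[       -7        -1       -11 ]

Matrix addition is elementwise: (P+Q)[i][j] = P[i][j] + Q[i][j].
  (P+Q)[0][0] = (5) + (-1) = 4
  (P+Q)[0][1] = (-3) + (6) = 3
  (P+Q)[0][2] = (-1) + (-4) = -5
  (P+Q)[1][0] = (-10) + (-8) = -18
  (P+Q)[1][1] = (-1) + (-14) = -15
  (P+Q)[1][2] = (13) + (-2) = 11
  (P+Q)[2][0] = (-10) + (3) = -7
  (P+Q)[2][1] = (-4) + (3) = -1
  (P+Q)[2][2] = (-1) + (-10) = -11
P + Q =
[        4         3        -5 ]
[      -18       -15        11 ]
[       -7        -1       -11 ]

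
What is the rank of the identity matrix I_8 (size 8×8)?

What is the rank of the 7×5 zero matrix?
rank(I_8) = 8, rank(0) = 0

The identity I_8 has 8 columns that are the standard basis vectors e_1, …, e_8. These are linearly independent, so all 8 columns are pivots and rank(I_8) = 8.
The 7×5 zero matrix has every entry zero, so every row is the zero row and there are no pivots; rank(0) = 0.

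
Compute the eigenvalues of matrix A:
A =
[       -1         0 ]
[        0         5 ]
λ = -1, 5

Solve det(A - λI) = 0. For a 2×2 matrix the characteristic equation is λ² - (trace)λ + det = 0.
trace(A) = a + d = -1 + 5 = 4.
det(A) = a*d - b*c = (-1)*(5) - (0)*(0) = -5 - 0 = -5.
Characteristic equation: λ² - (4)λ + (-5) = 0.
Discriminant = (4)² - 4*(-5) = 16 + 20 = 36.
λ = (4 ± √36) / 2 = (4 ± 6) / 2 = -1, 5.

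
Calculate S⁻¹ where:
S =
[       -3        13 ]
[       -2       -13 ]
det(S) = 65
S⁻¹ =
[     -1/5      -1/5 ]
[     2/65     -3/65 ]

For a 2×2 matrix S = [[a, b], [c, d]] with det(S) ≠ 0, S⁻¹ = (1/det(S)) * [[d, -b], [-c, a]].
det(S) = (-3)*(-13) - (13)*(-2) = 39 + 26 = 65.
S⁻¹ = (1/65) * [[-13, -13], [2, -3]].
Dividing each entry by 65 and reducing:
S⁻¹ =
[     -1/5      -1/5 ]
[     2/65     -3/65 ]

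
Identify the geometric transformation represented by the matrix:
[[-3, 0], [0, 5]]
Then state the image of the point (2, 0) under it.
non-uniform scaling by (-3, 5); image of (2, 0) is (-6, 0)

This is diagonal with distinct entries, so it scales the x-axis by -3 and the y-axis by 5.
The matrix [[-3, 0], [0, 5]] represents: non-uniform scaling by (-3, 5).
Applying it to (2, 0): [-3·2 + 0·0, 0·2 + 5·0] = (-6, 0).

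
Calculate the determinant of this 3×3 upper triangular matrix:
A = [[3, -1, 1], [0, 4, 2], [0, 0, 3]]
36

The determinant of a triangular matrix is the product of its diagonal entries (the off-diagonal entries above the diagonal do not affect it).
det(A) = (3) * (4) * (3) = 36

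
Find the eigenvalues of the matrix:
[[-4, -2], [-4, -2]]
λ = -6 and λ = 0

Characteristic equation: det(A - λI) = 0
λ² - (trace)λ + (det) = 0
λ² - (-6)λ + (0) = 0
λ² + 6λ + 0 = 0
Solving: λ = -6, 0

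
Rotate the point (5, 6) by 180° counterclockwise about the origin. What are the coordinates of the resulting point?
(-5, -6)

Rotation matrix R(θ) = [[cos θ, -sin θ], [sin θ, cos θ]]; for θ = 180°:
R = [[-1, 0], [0, -1]]
Result: R × [5, 6]ᵀ = [-1·5 + (0)·6, 0·5 + (-1)·6]ᵀ = (-5, -6)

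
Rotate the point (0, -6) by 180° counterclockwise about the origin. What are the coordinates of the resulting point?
(0, 6)

Rotation matrix R(θ) = [[cos θ, -sin θ], [sin θ, cos θ]]; for θ = 180°:
R = [[-1, 0], [0, -1]]
Result: R × [0, -6]ᵀ = [-1·0 + (0)·-6, 0·0 + (-1)·-6]ᵀ = (0, 6)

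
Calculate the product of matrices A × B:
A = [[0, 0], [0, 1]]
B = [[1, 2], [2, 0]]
[[0, 0], [2, 0]]

Matrix multiplication:
C[0][0] = 0×1 + 0×2 = 0
C[0][1] = 0×2 + 0×0 = 0
C[1][0] = 0×1 + 1×2 = 2
C[1][1] = 0×2 + 1×0 = 0
Result: [[0, 0], [2, 0]]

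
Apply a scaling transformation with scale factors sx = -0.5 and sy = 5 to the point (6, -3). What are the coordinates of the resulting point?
(-3.0, -15)

Scaling matrix:
[[-0.50, 0], [0, 5]]
Result: (6 × -0.5, -3 × 5) = (-3.0, -15)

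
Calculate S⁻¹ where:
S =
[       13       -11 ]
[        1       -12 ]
det(S) = -145
S⁻¹ =
[   12/145   -11/145 ]
[    1/145   -13/145 ]

For a 2×2 matrix S = [[a, b], [c, d]] with det(S) ≠ 0, S⁻¹ = (1/det(S)) * [[d, -b], [-c, a]].
det(S) = (13)*(-12) - (-11)*(1) = -156 + 11 = -145.
S⁻¹ = (1/-145) * [[-12, 11], [-1, 13]].
Dividing each entry by -145 and reducing:
S⁻¹ =
[   12/145   -11/145 ]
[    1/145   -13/145 ]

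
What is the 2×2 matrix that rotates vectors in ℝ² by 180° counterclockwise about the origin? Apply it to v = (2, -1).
R = [[-1, 0], [0, -1]]; R·v = (-2, 1)

A counterclockwise rotation by angle θ in ℝ² has matrix R(θ) = [[cos θ, -sin θ], [sin θ, cos θ]].
For θ = 180°: cos θ = -1, sin θ = 0.
R(180°) = [[-1, 0], [0, -1]].
R·v = [-1·2 + (0)·-1, 0·2 + -1·-1] = (-2, 1).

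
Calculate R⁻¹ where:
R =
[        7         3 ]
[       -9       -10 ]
det(R) = -43
R⁻¹ =
[    10/43      3/43 ]
[    -9/43     -7/43 ]

For a 2×2 matrix R = [[a, b], [c, d]] with det(R) ≠ 0, R⁻¹ = (1/det(R)) * [[d, -b], [-c, a]].
det(R) = (7)*(-10) - (3)*(-9) = -70 + 27 = -43.
R⁻¹ = (1/-43) * [[-10, -3], [9, 7]].
Dividing each entry by -43 and reducing:
R⁻¹ =
[    10/43      3/43 ]
[    -9/43     -7/43 ]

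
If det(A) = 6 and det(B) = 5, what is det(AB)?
30

Use the multiplicative property of determinants: det(AB) = det(A)*det(B).
det(AB) = (6)*(5) = 30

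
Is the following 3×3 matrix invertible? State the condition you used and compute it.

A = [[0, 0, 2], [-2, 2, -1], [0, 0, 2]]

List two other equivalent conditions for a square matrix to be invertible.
No, not invertible; det(A) = 0 (two rows are equal, so the rows are linearly dependent). Equivalent conditions (failing for this A): rank(A) < 3; Ax = 0 has non-trivial solutions; 0 is an eigenvalue; the columns are linearly dependent.

To check invertibility, compute det(A).
In this matrix, row 0 and the last row are identical, so one row is a scalar multiple of another and the rows are linearly dependent.
A matrix with linearly dependent rows has det = 0 and is not invertible.
Equivalent failed conditions:
- rank(A) < 3.
- Ax = 0 has non-trivial solutions.
- 0 is an eigenvalue.
- The columns are linearly dependent.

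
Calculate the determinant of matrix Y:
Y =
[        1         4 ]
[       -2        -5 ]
det(Y) = 3

For a 2×2 matrix [[a, b], [c, d]], det = a*d - b*c.
det(Y) = (1)*(-5) - (4)*(-2) = -5 + 8 = 3.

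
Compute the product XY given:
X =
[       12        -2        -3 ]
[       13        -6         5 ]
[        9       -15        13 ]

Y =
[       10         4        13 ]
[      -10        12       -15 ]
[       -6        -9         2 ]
XY =
[      158        51       180 ]
[      160       -65       269 ]
[      162      -261       368 ]

Matrix multiplication: (XY)[i][j] = sum over k of X[i][k] * Y[k][j].
  (XY)[0][0] = (12)*(10) + (-2)*(-10) + (-3)*(-6) = 158
  (XY)[0][1] = (12)*(4) + (-2)*(12) + (-3)*(-9) = 51
  (XY)[0][2] = (12)*(13) + (-2)*(-15) + (-3)*(2) = 180
  (XY)[1][0] = (13)*(10) + (-6)*(-10) + (5)*(-6) = 160
  (XY)[1][1] = (13)*(4) + (-6)*(12) + (5)*(-9) = -65
  (XY)[1][2] = (13)*(13) + (-6)*(-15) + (5)*(2) = 269
  (XY)[2][0] = (9)*(10) + (-15)*(-10) + (13)*(-6) = 162
  (XY)[2][1] = (9)*(4) + (-15)*(12) + (13)*(-9) = -261
  (XY)[2][2] = (9)*(13) + (-15)*(-15) + (13)*(2) = 368
XY =
[      158        51       180 ]
[      160       -65       269 ]
[      162      -261       368 ]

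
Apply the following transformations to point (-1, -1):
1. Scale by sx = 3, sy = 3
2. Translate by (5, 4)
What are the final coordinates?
(2, 1)

Step 1: Scale (-1, -1) by (sx, sy) = (3, 3) → (-3, -3)
Step 2: Translate by (5, 4) → (2, 1)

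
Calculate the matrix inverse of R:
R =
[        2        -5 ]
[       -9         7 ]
det(R) = -31
R⁻¹ =
[    -7/31     -5/31 ]
[    -9/31     -2/31 ]

For a 2×2 matrix R = [[a, b], [c, d]] with det(R) ≠ 0, R⁻¹ = (1/det(R)) * [[d, -b], [-c, a]].
det(R) = (2)*(7) - (-5)*(-9) = 14 - 45 = -31.
R⁻¹ = (1/-31) * [[7, 5], [9, 2]].
Dividing each entry by -31 and reducing:
R⁻¹ =
[    -7/31     -5/31 ]
[    -9/31     -2/31 ]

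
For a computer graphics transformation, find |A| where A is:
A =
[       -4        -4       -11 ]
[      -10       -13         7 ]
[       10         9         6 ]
det(A) = -396

Expand along row 0 (cofactor expansion): det(A) = a*(e*i - f*h) - b*(d*i - f*g) + c*(d*h - e*g), where the 3×3 is [[a, b, c], [d, e, f], [g, h, i]].
Minor M_00 = (-13)*(6) - (7)*(9) = -78 - 63 = -141.
Minor M_01 = (-10)*(6) - (7)*(10) = -60 - 70 = -130.
Minor M_02 = (-10)*(9) - (-13)*(10) = -90 + 130 = 40.
det(A) = (-4)*(-141) - (-4)*(-130) + (-11)*(40) = 564 - 520 - 440 = -396.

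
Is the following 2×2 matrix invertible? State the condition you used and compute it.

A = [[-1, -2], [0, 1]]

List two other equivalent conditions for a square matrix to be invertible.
Yes, invertible; det(A) = -1 ≠ 0. Equivalent conditions: rank(A) = 2; Ax = 0 has only the trivial solution; 0 is not an eigenvalue; the columns of A are linearly independent.

To check invertibility, compute det(A).
The given matrix is triangular, so det(A) equals the product of its diagonal entries = -1 ≠ 0.
Since det(A) ≠ 0, A is invertible.
Equivalent conditions for a square matrix A to be invertible:
- rank(A) = 2 (full rank).
- The homogeneous system Ax = 0 has only the trivial solution x = 0.
- 0 is not an eigenvalue of A.
- The columns (equivalently rows) of A are linearly independent.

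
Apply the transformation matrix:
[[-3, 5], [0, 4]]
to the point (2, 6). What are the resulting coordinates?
(24, 24)

Matrix multiplication:
[[-3, 5], [0, 4]] × [2, 6]ᵀ
= [-3×2 + 5×6, 0×2 + 4×6]ᵀ
= [24.0000, 24.0000]ᵀ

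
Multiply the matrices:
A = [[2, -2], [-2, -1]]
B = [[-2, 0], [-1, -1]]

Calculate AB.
[[-2, 2], [5, 1]]

Each entry (i,j) of AB = sum over k of A[i][k]*B[k][j].
(AB)[0][0] = (2)*(-2) + (-2)*(-1) = -2
(AB)[0][1] = (2)*(0) + (-2)*(-1) = 2
(AB)[1][0] = (-2)*(-2) + (-1)*(-1) = 5
(AB)[1][1] = (-2)*(0) + (-1)*(-1) = 1
AB = [[-2, 2], [5, 1]]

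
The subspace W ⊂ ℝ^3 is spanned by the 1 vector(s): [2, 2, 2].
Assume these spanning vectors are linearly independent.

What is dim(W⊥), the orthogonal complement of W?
dim(W⊥) = 2

For any subspace W of ℝ^n, dim(W) + dim(W⊥) = n (the whole-space dimension).
Here the given 1 vectors are linearly independent, so dim(W) = 1.
Thus dim(W⊥) = n - dim(W) = 3 - 1 = 2.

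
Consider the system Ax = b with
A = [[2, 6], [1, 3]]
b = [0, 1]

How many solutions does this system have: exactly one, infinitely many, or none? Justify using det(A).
No solution

det(A) = (2)*(3) - (6)*(1) = 0, so A is singular.
The column space of A is span(column 1) = span([2, 1]).
b = [0, 1] is not a scalar multiple of column 1, so b ∉ column space and the system is inconsistent — no solution.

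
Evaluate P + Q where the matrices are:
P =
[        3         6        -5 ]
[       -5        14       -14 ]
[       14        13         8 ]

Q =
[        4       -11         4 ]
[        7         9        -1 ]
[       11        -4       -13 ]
P + Q =
[        7        -5        -1 ]
[        2        23       -15 ]
[       25         9        -5 ]

Matrix addition is elementwise: (P+Q)[i][j] = P[i][j] + Q[i][j].
  (P+Q)[0][0] = (3) + (4) = 7
  (P+Q)[0][1] = (6) + (-11) = -5
  (P+Q)[0][2] = (-5) + (4) = -1
  (P+Q)[1][0] = (-5) + (7) = 2
  (P+Q)[1][1] = (14) + (9) = 23
  (P+Q)[1][2] = (-14) + (-1) = -15
  (P+Q)[2][0] = (14) + (11) = 25
  (P+Q)[2][1] = (13) + (-4) = 9
  (P+Q)[2][2] = (8) + (-13) = -5
P + Q =
[        7        -5        -1 ]
[        2        23       -15 ]
[       25         9        -5 ]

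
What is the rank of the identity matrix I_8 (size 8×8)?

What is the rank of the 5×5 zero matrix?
rank(I_8) = 8, rank(0) = 0

The identity I_8 has 8 columns that are the standard basis vectors e_1, …, e_8. These are linearly independent, so all 8 columns are pivots and rank(I_8) = 8.
The 5×5 zero matrix has every entry zero, so every row is the zero row and there are no pivots; rank(0) = 0.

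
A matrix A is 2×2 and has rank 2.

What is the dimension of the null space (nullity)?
0

The rank-nullity theorem for an m×n matrix states:
rank(A) + nullity(A) = n (the number of columns).
Here n = 2 and rank(A) = 2, so nullity(A) = 2 - 2 = 0.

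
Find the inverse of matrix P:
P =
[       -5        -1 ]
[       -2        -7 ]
det(P) = 33
P⁻¹ =
[    -7/33      1/33 ]
[     2/33     -5/33 ]

For a 2×2 matrix P = [[a, b], [c, d]] with det(P) ≠ 0, P⁻¹ = (1/det(P)) * [[d, -b], [-c, a]].
det(P) = (-5)*(-7) - (-1)*(-2) = 35 - 2 = 33.
P⁻¹ = (1/33) * [[-7, 1], [2, -5]].
Dividing each entry by 33 and reducing:
P⁻¹ =
[    -7/33      1/33 ]
[     2/33     -5/33 ]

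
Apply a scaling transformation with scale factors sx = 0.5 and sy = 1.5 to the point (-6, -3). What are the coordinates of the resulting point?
(-3.0, -4.5)

Scaling matrix:
[[0.50, 0], [0, 1.50]]
Result: (-6 × 0.5, -3 × 1.5) = (-3.0, -4.5)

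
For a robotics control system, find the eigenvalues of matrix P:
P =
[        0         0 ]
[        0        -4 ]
λ = -4, 0

Solve det(P - λI) = 0. For a 2×2 matrix the characteristic equation is λ² - (trace)λ + det = 0.
trace(P) = a + d = 0 - 4 = -4.
det(P) = a*d - b*c = (0)*(-4) - (0)*(0) = 0 - 0 = 0.
Characteristic equation: λ² - (-4)λ + (0) = 0.
Discriminant = (-4)² - 4*(0) = 16 - 0 = 16.
λ = (-4 ± √16) / 2 = (-4 ± 4) / 2 = -4, 0.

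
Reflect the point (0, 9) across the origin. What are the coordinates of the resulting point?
(0, -9)

Reflection across origin: (0, 9) → (0, -9)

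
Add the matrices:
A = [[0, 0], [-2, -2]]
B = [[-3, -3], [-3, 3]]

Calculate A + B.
[[-3, -3], [-5, 1]]

Add corresponding elements:
(0)+(-3)=-3
(0)+(-3)=-3
(-2)+(-3)=-5
(-2)+(3)=1
A + B = [[-3, -3], [-5, 1]]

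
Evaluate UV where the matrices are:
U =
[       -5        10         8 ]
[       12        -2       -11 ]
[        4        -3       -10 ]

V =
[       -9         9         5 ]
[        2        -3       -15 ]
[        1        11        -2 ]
UV =
[       73        13      -191 ]
[     -123        -7       112 ]
[      -52       -65        85 ]

Matrix multiplication: (UV)[i][j] = sum over k of U[i][k] * V[k][j].
  (UV)[0][0] = (-5)*(-9) + (10)*(2) + (8)*(1) = 73
  (UV)[0][1] = (-5)*(9) + (10)*(-3) + (8)*(11) = 13
  (UV)[0][2] = (-5)*(5) + (10)*(-15) + (8)*(-2) = -191
  (UV)[1][0] = (12)*(-9) + (-2)*(2) + (-11)*(1) = -123
  (UV)[1][1] = (12)*(9) + (-2)*(-3) + (-11)*(11) = -7
  (UV)[1][2] = (12)*(5) + (-2)*(-15) + (-11)*(-2) = 112
  (UV)[2][0] = (4)*(-9) + (-3)*(2) + (-10)*(1) = -52
  (UV)[2][1] = (4)*(9) + (-3)*(-3) + (-10)*(11) = -65
  (UV)[2][2] = (4)*(5) + (-3)*(-15) + (-10)*(-2) = 85
UV =
[       73        13      -191 ]
[     -123        -7       112 ]
[      -52       -65        85 ]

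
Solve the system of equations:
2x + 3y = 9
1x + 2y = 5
x = 3, y = 1

Use elimination (row reduction):
Equation 1: 2x + 3y = 9.
Equation 2: 1x + 2y = 5.
Multiply Eq1 by 1 and Eq2 by 2: 2x + 3y = 9;  2x + 4y = 10.
Subtract: (1)y = 1, so y = 1.
Back-substitute into Eq1: 2x + 3*(1) = 9, so x = 3.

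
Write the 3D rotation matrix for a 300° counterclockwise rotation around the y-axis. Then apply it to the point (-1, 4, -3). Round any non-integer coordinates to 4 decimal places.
R = [[1/2, 0, -√3/2], [0, 1, 0], [√3/2, 0, 1/2]]; R·(-1, 4, -3) = (2.0981, 4.0000, -2.3660)

Rotation matrix for 300° around y-axis:
cos(300°) = 1/2, sin(300°) = -√3/2
R = [[1/2, 0, -√3/2], [0, 1, 0], [√3/2, 0, 1/2]]
Apply to (-1, 4, -3): R·[-1, 4, -3]ᵀ = (2.0981, 4.0000, -2.3660)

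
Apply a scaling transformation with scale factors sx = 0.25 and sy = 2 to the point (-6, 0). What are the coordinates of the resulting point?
(-1.5, 0)

Scaling matrix:
[[0.25, 0], [0, 2]]
Result: (-6 × 0.25, 0 × 2) = (-1.5, 0)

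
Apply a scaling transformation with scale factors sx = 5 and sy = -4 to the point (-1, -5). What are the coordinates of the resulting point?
(-5, 20)

Scaling matrix:
[[5, 0], [0, -4]]
Result: (-1 × 5, -5 × -4) = (-5, 20)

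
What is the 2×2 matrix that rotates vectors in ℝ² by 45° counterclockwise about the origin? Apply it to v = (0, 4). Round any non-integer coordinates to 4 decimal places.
R = [[√2/2, -√2/2], [√2/2, √2/2]]; R·v = (-2.8284, 2.8284)

A counterclockwise rotation by angle θ in ℝ² has matrix R(θ) = [[cos θ, -sin θ], [sin θ, cos θ]].
For θ = 45°: cos θ = √2/2, sin θ = √2/2.
R(45°) = [[√2/2, -√2/2], [√2/2, √2/2]].
R·v = [√2/2·0 + (-√2/2)·4, √2/2·0 + √2/2·4] = (-2.8284, 2.8284).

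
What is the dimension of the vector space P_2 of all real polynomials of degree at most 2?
Dimension = 3

A polynomial of degree at most 2 can be written as a₀ + a₁x + a₂x², with 3 free coefficients a₀, a₁, a₂.
The set {1, x, x²} is a basis: it spans P_2 (every such polynomial is a linear combination of these) and is linearly independent (a polynomial is zero iff all its coefficients are zero).
Therefore dim(P_2) = 2 + 1 = 3.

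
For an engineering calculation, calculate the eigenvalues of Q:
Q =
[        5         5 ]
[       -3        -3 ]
λ = 0, 2

Solve det(Q - λI) = 0. For a 2×2 matrix the characteristic equation is λ² - (trace)λ + det = 0.
trace(Q) = a + d = 5 - 3 = 2.
det(Q) = a*d - b*c = (5)*(-3) - (5)*(-3) = -15 + 15 = 0.
Characteristic equation: λ² - (2)λ + (0) = 0.
Discriminant = (2)² - 4*(0) = 4 - 0 = 4.
λ = (2 ± √4) / 2 = (2 ± 2) / 2 = 0, 2.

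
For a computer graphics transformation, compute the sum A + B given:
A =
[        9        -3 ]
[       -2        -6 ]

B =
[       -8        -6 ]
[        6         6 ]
A + B =
[        1        -9 ]
[        4         0 ]

Matrix addition is elementwise: (A+B)[i][j] = A[i][j] + B[i][j].
  (A+B)[0][0] = (9) + (-8) = 1
  (A+B)[0][1] = (-3) + (-6) = -9
  (A+B)[1][0] = (-2) + (6) = 4
  (A+B)[1][1] = (-6) + (6) = 0
A + B =
[        1        -9 ]
[        4         0 ]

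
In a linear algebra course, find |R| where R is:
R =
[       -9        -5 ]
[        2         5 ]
det(R) = -35

For a 2×2 matrix [[a, b], [c, d]], det = a*d - b*c.
det(R) = (-9)*(5) - (-5)*(2) = -45 + 10 = -35.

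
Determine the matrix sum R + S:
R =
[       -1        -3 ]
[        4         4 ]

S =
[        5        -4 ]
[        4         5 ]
R + S =
[        4        -7 ]
[        8         9 ]

Matrix addition is elementwise: (R+S)[i][j] = R[i][j] + S[i][j].
  (R+S)[0][0] = (-1) + (5) = 4
  (R+S)[0][1] = (-3) + (-4) = -7
  (R+S)[1][0] = (4) + (4) = 8
  (R+S)[1][1] = (4) + (5) = 9
R + S =
[        4        -7 ]
[        8         9 ]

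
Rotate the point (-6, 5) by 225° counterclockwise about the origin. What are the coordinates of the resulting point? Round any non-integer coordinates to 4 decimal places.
(7.7782, 0.7071)

Rotation matrix R(θ) = [[cos θ, -sin θ], [sin θ, cos θ]]; for θ = 225°:
R = [[-√2/2, √2/2], [-√2/2, -√2/2]]
Result: R × [-6, 5]ᵀ = [-√2/2·-6 + (√2/2)·5, -√2/2·-6 + (-√2/2)·5]ᵀ = (7.7782, 0.7071)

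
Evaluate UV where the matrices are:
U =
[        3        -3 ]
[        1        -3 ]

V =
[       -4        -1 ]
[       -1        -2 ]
UV =
[       -9         3 ]
[       -1         5 ]

Matrix multiplication: (UV)[i][j] = sum over k of U[i][k] * V[k][j].
  (UV)[0][0] = (3)*(-4) + (-3)*(-1) = -9
  (UV)[0][1] = (3)*(-1) + (-3)*(-2) = 3
  (UV)[1][0] = (1)*(-4) + (-3)*(-1) = -1
  (UV)[1][1] = (1)*(-1) + (-3)*(-2) = 5
UV =
[       -9         3 ]
[       -1         5 ]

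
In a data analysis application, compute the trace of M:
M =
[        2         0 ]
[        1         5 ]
tr(M) = 2 + 5 = 7

The trace of a square matrix is the sum of its diagonal entries.
Diagonal entries of M: M[0][0] = 2, M[1][1] = 5.
tr(M) = 2 + 5 = 7.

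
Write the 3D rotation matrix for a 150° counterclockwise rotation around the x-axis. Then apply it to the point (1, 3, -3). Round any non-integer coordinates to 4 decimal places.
R = [[1, 0, 0], [0, -√3/2, -1/2], [0, 1/2, -√3/2]]; R·(1, 3, -3) = (1.0000, -1.0981, 4.0981)

Rotation matrix for 150° around x-axis:
cos(150°) = -√3/2, sin(150°) = 1/2
R = [[1, 0, 0], [0, -√3/2, -1/2], [0, 1/2, -√3/2]]
Apply to (1, 3, -3): R·[1, 3, -3]ᵀ = (1.0000, -1.0981, 4.0981)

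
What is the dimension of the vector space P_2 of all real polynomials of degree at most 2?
Dimension = 3

A polynomial of degree at most 2 can be written as a₀ + a₁x + a₂x², with 3 free coefficients a₀, a₁, a₂.
The set {1, x, x²} is a basis: it spans P_2 (every such polynomial is a linear combination of these) and is linearly independent (a polynomial is zero iff all its coefficients are zero).
Therefore dim(P_2) = 2 + 1 = 3.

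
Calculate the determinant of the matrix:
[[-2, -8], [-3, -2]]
-20

For a 2×2 matrix [[a, b], [c, d]], det = ad - bc
det = (-2)(-2) - (-8)(-3) = 4 - 24 = -20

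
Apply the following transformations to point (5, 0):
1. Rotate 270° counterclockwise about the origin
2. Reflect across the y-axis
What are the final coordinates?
(0, -5)

Step 1: Rotate 270° → (0, -5)
Step 2: Reflect across the y-axis → (0, -5)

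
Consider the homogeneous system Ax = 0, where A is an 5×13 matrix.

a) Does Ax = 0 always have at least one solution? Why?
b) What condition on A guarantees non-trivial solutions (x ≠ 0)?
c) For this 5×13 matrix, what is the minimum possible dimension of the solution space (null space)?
a) Yes, x = 0 is always a solution. b) When A has linearly dependent columns (rank < n). c) Minimum nullity = 8.

a) x = 0 satisfies A·0 = 0, so the zero vector is always a solution.
b) Non-trivial solutions exist iff the columns of A are linearly dependent, equivalently rank(A) < n (the number of columns).
c) By rank-nullity, rank(A) + nullity(A) = n = 13. Since A has only 5 rows, rank(A) ≤ 5, so nullity(A) ≥ 13 - 5 = 8.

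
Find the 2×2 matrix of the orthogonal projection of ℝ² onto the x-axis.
[[1, 0], [0, 0]]

The orthogonal projection onto the line spanned by a nonzero vector u = (a, b) has matrix P = (u uᵀ) / (uᵀ u) = (1/(a² + b²)) · [[a², ab], [ab, b²]].
Here u = (1, 0), so a² + b² = 1 + 0 = 1.
P = (1/1) · [[1, 0], [0, 0]] = [[1, 0], [0, 0]].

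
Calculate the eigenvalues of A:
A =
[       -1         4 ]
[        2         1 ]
λ = -3, 3

Solve det(A - λI) = 0. For a 2×2 matrix the characteristic equation is λ² - (trace)λ + det = 0.
trace(A) = a + d = -1 + 1 = 0.
det(A) = a*d - b*c = (-1)*(1) - (4)*(2) = -1 - 8 = -9.
Characteristic equation: λ² - (0)λ + (-9) = 0.
Discriminant = (0)² - 4*(-9) = 0 + 36 = 36.
λ = (0 ± √36) / 2 = (0 ± 6) / 2 = -3, 3.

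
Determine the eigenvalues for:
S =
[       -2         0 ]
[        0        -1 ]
λ = -2, -1

Solve det(S - λI) = 0. For a 2×2 matrix the characteristic equation is λ² - (trace)λ + det = 0.
trace(S) = a + d = -2 - 1 = -3.
det(S) = a*d - b*c = (-2)*(-1) - (0)*(0) = 2 - 0 = 2.
Characteristic equation: λ² - (-3)λ + (2) = 0.
Discriminant = (-3)² - 4*(2) = 9 - 8 = 1.
λ = (-3 ± √1) / 2 = (-3 ± 1) / 2 = -2, -1.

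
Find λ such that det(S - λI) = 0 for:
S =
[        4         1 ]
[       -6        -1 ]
λ = 1, 2

Solve det(S - λI) = 0. For a 2×2 matrix the characteristic equation is λ² - (trace)λ + det = 0.
trace(S) = a + d = 4 - 1 = 3.
det(S) = a*d - b*c = (4)*(-1) - (1)*(-6) = -4 + 6 = 2.
Characteristic equation: λ² - (3)λ + (2) = 0.
Discriminant = (3)² - 4*(2) = 9 - 8 = 1.
λ = (3 ± √1) / 2 = (3 ± 1) / 2 = 1, 2.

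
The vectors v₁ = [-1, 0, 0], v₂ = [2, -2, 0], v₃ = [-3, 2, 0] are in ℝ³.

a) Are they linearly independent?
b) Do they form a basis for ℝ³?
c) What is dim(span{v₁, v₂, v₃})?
Not independent, not a basis, dim(span) = 2

Check whether v₃ can be written as a linear combination of v₁ and v₂.
v₃ = (1)·v₁ + (-1)·v₂ = [-3, 2, 0], so the three vectors are linearly dependent.
Thus they do not form a basis for ℝ³, and dim(span{v₁, v₂, v₃}) = 2 (spanned by v₁ and v₂).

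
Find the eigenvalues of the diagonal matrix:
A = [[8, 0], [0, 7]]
λ₁ = 8, λ₂ = 7

The characteristic polynomial of A is det(A - λI) = (8 - λ)(7 - λ) = 0.
The roots are λ = 8 and λ = 7, so the eigenvalues are the diagonal entries.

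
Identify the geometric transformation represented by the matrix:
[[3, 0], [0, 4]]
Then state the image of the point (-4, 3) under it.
non-uniform scaling by (3, 4); image of (-4, 3) is (-12, 12)

This is diagonal with distinct entries, so it scales the x-axis by 3 and the y-axis by 4.
The matrix [[3, 0], [0, 4]] represents: non-uniform scaling by (3, 4).
Applying it to (-4, 3): [3·-4 + 0·3, 0·-4 + 4·3] = (-12, 12).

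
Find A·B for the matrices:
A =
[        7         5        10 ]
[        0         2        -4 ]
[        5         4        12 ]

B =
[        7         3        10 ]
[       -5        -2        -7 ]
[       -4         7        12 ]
AB =
[      -16        81       155 ]
[        6       -32       -62 ]
[      -33        91       166 ]

Matrix multiplication: (AB)[i][j] = sum over k of A[i][k] * B[k][j].
  (AB)[0][0] = (7)*(7) + (5)*(-5) + (10)*(-4) = -16
  (AB)[0][1] = (7)*(3) + (5)*(-2) + (10)*(7) = 81
  (AB)[0][2] = (7)*(10) + (5)*(-7) + (10)*(12) = 155
  (AB)[1][0] = (0)*(7) + (2)*(-5) + (-4)*(-4) = 6
  (AB)[1][1] = (0)*(3) + (2)*(-2) + (-4)*(7) = -32
  (AB)[1][2] = (0)*(10) + (2)*(-7) + (-4)*(12) = -62
  (AB)[2][0] = (5)*(7) + (4)*(-5) + (12)*(-4) = -33
  (AB)[2][1] = (5)*(3) + (4)*(-2) + (12)*(7) = 91
  (AB)[2][2] = (5)*(10) + (4)*(-7) + (12)*(12) = 166
AB =
[      -16        81       155 ]
[        6       -32       -62 ]
[      -33        91       166 ]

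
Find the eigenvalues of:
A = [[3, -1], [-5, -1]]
λ = -2, 4

Solve det(A - λI) = 0. For a 2×2 matrix this is λ² - (trace)λ + det = 0.
trace(A) = 3 - 1 = 2.
det(A) = (3)*(-1) - (-1)*(-5) = -3 - 5 = -8.
Characteristic equation: λ² - (2)λ + (-8) = 0.
Discriminant: (2)² - 4*(-8) = 4 + 32 = 36.
Roots: λ = (2 ± √36) / 2 = -2, 4.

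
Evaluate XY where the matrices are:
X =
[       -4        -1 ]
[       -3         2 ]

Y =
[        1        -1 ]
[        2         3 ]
XY =
[       -6         1 ]
[        1         9 ]

Matrix multiplication: (XY)[i][j] = sum over k of X[i][k] * Y[k][j].
  (XY)[0][0] = (-4)*(1) + (-1)*(2) = -6
  (XY)[0][1] = (-4)*(-1) + (-1)*(3) = 1
  (XY)[1][0] = (-3)*(1) + (2)*(2) = 1
  (XY)[1][1] = (-3)*(-1) + (2)*(3) = 9
XY =
[       -6         1 ]
[        1         9 ]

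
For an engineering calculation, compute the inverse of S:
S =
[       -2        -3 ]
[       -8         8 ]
det(S) = -40
S⁻¹ =
[     -1/5     -3/40 ]
[     -1/5      1/20 ]

For a 2×2 matrix S = [[a, b], [c, d]] with det(S) ≠ 0, S⁻¹ = (1/det(S)) * [[d, -b], [-c, a]].
det(S) = (-2)*(8) - (-3)*(-8) = -16 - 24 = -40.
S⁻¹ = (1/-40) * [[8, 3], [8, -2]].
Dividing each entry by -40 and reducing:
S⁻¹ =
[     -1/5     -3/40 ]
[     -1/5      1/20 ]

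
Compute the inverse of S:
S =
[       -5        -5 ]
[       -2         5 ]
det(S) = -35
S⁻¹ =
[     -1/7      -1/7 ]
[    -2/35       1/7 ]

For a 2×2 matrix S = [[a, b], [c, d]] with det(S) ≠ 0, S⁻¹ = (1/det(S)) * [[d, -b], [-c, a]].
det(S) = (-5)*(5) - (-5)*(-2) = -25 - 10 = -35.
S⁻¹ = (1/-35) * [[5, 5], [2, -5]].
Dividing each entry by -35 and reducing:
S⁻¹ =
[     -1/7      -1/7 ]
[    -2/35       1/7 ]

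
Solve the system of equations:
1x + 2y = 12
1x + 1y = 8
x = 4, y = 4

Use elimination (row reduction):
Equation 1: 1x + 2y = 12.
Equation 2: 1x + 1y = 8.
Multiply Eq1 by 1 and Eq2 by 1: 1x + 2y = 12;  1x + 1y = 8.
Subtract: (-1)y = -4, so y = 4.
Back-substitute into Eq1: 1x + 2*(4) = 12, so x = 4.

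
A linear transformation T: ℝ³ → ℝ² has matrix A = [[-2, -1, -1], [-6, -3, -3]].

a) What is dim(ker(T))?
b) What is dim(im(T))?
dim(ker) = 2, dim(im) = 1

Observe that row 2 = 3 × row 1 (so the rows are linearly dependent).
Thus rank(A) = 1 (only one linearly independent row).
dim(im(T)) = rank(A) = 1.
By the rank-nullity theorem applied to T: ℝ³ → ℝ², rank(A) + nullity(A) = 3 (the domain dimension), so dim(ker(T)) = 3 - 1 = 2.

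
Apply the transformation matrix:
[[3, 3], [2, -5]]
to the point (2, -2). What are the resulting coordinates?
(0, 14)

Matrix multiplication:
[[3, 3], [2, -5]] × [2, -2]ᵀ
= [3×2 + 3×-2, 2×2 + -5×-2]ᵀ
= [0.0000, 14.0000]ᵀ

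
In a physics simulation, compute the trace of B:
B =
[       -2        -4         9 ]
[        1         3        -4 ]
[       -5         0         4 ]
tr(B) = -2 + 3 + 4 = 5

The trace of a square matrix is the sum of its diagonal entries.
Diagonal entries of B: B[0][0] = -2, B[1][1] = 3, B[2][2] = 4.
tr(B) = -2 + 3 + 4 = 5.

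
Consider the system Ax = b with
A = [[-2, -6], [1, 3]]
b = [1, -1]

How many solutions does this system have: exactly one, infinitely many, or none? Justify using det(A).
No solution

det(A) = (-2)*(3) - (-6)*(1) = 0, so A is singular.
The column space of A is span(column 1) = span([-2, 1]).
b = [1, -1] is not a scalar multiple of column 1, so b ∉ column space and the system is inconsistent — no solution.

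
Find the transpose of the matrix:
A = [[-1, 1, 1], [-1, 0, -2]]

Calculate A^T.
[[-1, -1], [1, 0], [1, -2]]

The transpose sends entry (i,j) to (j,i); rows become columns.
Row 0 of A: [-1, 1, 1] -> column 0 of A^T.
Row 1 of A: [-1, 0, -2] -> column 1 of A^T.
A^T = [[-1, -1], [1, 0], [1, -2]]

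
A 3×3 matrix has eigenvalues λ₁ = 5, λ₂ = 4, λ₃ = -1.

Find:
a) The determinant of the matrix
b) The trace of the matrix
det = -20, trace = 8

Two standard eigenvalue identities:
- det(A) equals the product of the eigenvalues (counted with multiplicity).
- trace(A) equals the sum of the eigenvalues.
det(A) = (5)*(4)*(-1) = -20.
trace(A) = 5 + 4 - 1 = 8.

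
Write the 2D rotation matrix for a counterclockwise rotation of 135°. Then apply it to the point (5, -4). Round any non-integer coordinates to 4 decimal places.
R = [[-√2/2, -√2/2], [√2/2, -√2/2]]; R·(5, -4) = (-0.7071, 6.3640)

Rotation matrix formula: R(θ) = [[cos θ, -sin θ], [sin θ, cos θ]]
For θ = 135°:
cos(135°) = -√2/2
sin(135°) = √2/2
R = [[-√2/2, -√2/2], [√2/2, -√2/2]]
Apply to (5, -4): [-√2/2·5 + (-√2/2)·-4, √2/2·5 + -√2/2·-4] = (-0.7071, 6.3640)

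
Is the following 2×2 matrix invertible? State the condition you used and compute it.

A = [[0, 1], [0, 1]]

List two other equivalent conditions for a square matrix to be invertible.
No, not invertible; det(A) = 0 (two rows are equal, so the rows are linearly dependent). Equivalent conditions (failing for this A): rank(A) < 2; Ax = 0 has non-trivial solutions; 0 is an eigenvalue; the columns are linearly dependent.

To check invertibility, compute det(A).
In this matrix, row 0 and the last row are identical, so one row is a scalar multiple of another and the rows are linearly dependent.
A matrix with linearly dependent rows has det = 0 and is not invertible.
Equivalent failed conditions:
- rank(A) < 2.
- Ax = 0 has non-trivial solutions.
- 0 is an eigenvalue.
- The columns are linearly dependent.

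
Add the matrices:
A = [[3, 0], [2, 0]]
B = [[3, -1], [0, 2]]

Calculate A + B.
[[6, -1], [2, 2]]

Add corresponding elements:
(3)+(3)=6
(0)+(-1)=-1
(2)+(0)=2
(0)+(2)=2
A + B = [[6, -1], [2, 2]]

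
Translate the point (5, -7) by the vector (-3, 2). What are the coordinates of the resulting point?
(2, -5)

Translation by (-3, 2):
x' = 5 + -3 = 2
y' = -7 + 2 = -5
Homogeneous matrix: [[1, 0, -3], [0, 1, 2], [0, 0, 1]]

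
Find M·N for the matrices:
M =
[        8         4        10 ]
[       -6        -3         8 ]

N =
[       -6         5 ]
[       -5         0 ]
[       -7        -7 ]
MN =
[     -138       -30 ]
[       -5       -86 ]

Matrix multiplication: (MN)[i][j] = sum over k of M[i][k] * N[k][j].
  (MN)[0][0] = (8)*(-6) + (4)*(-5) + (10)*(-7) = -138
  (MN)[0][1] = (8)*(5) + (4)*(0) + (10)*(-7) = -30
  (MN)[1][0] = (-6)*(-6) + (-3)*(-5) + (8)*(-7) = -5
  (MN)[1][1] = (-6)*(5) + (-3)*(0) + (8)*(-7) = -86
MN =
[     -138       -30 ]
[       -5       -86 ]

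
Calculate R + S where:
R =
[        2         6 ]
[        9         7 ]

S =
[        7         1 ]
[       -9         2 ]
R + S =
[        9         7 ]
[        0         9 ]

Matrix addition is elementwise: (R+S)[i][j] = R[i][j] + S[i][j].
  (R+S)[0][0] = (2) + (7) = 9
  (R+S)[0][1] = (6) + (1) = 7
  (R+S)[1][0] = (9) + (-9) = 0
  (R+S)[1][1] = (7) + (2) = 9
R + S =
[        9         7 ]
[        0         9 ]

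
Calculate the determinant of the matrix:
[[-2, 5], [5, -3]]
-19

For a 2×2 matrix [[a, b], [c, d]], det = ad - bc
det = (-2)(-3) - (5)(5) = 6 - 25 = -19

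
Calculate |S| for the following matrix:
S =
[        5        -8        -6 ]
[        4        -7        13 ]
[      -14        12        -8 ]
det(S) = 1000

Expand along row 0 (cofactor expansion): det(S) = a*(e*i - f*h) - b*(d*i - f*g) + c*(d*h - e*g), where the 3×3 is [[a, b, c], [d, e, f], [g, h, i]].
Minor M_00 = (-7)*(-8) - (13)*(12) = 56 - 156 = -100.
Minor M_01 = (4)*(-8) - (13)*(-14) = -32 + 182 = 150.
Minor M_02 = (4)*(12) - (-7)*(-14) = 48 - 98 = -50.
det(S) = (5)*(-100) - (-8)*(150) + (-6)*(-50) = -500 + 1200 + 300 = 1000.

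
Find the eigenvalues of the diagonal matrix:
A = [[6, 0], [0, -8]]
λ₁ = 6, λ₂ = -8

The characteristic polynomial of A is det(A - λI) = (6 - λ)(-8 - λ) = 0.
The roots are λ = 6 and λ = -8, so the eigenvalues are the diagonal entries.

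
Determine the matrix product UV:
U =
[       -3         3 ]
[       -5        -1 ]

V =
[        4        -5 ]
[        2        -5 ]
UV =
[       -6         0 ]
[      -22        30 ]

Matrix multiplication: (UV)[i][j] = sum over k of U[i][k] * V[k][j].
  (UV)[0][0] = (-3)*(4) + (3)*(2) = -6
  (UV)[0][1] = (-3)*(-5) + (3)*(-5) = 0
  (UV)[1][0] = (-5)*(4) + (-1)*(2) = -22
  (UV)[1][1] = (-5)*(-5) + (-1)*(-5) = 30
UV =
[       -6         0 ]
[      -22        30 ]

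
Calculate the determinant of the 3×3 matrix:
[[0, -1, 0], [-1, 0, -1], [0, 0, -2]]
2

Expansion along first row:
det = 0·det([[0,-1],[0,-2]]) - -1·det([[-1,-1],[0,-2]]) + 0·det([[-1,0],[0,0]])
    = 0·(0·-2 - -1·0) - -1·(-1·-2 - -1·0) + 0·(-1·0 - 0·0)
    = 0·0 - -1·2 + 0·0
    = 0 + 2 + 0 = 2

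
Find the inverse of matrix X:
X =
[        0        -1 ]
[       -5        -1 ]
det(X) = -5
X⁻¹ =
[      1/5      -1/5 ]
[       -1         0 ]

For a 2×2 matrix X = [[a, b], [c, d]] with det(X) ≠ 0, X⁻¹ = (1/det(X)) * [[d, -b], [-c, a]].
det(X) = (0)*(-1) - (-1)*(-5) = 0 - 5 = -5.
X⁻¹ = (1/-5) * [[-1, 1], [5, 0]].
Dividing each entry by -5 and reducing:
X⁻¹ =
[      1/5      -1/5 ]
[       -1         0 ]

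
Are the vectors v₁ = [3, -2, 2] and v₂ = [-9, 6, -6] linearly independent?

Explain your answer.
No, linearly dependent (v₂ = -3·v₁)

Check whether there is a scalar k with v₂ = k·v₁.
Comparing components, k = -3 satisfies -3·[3, -2, 2] = [-9, 6, -6].
Since v₂ is a scalar multiple of v₁, the two vectors are linearly dependent.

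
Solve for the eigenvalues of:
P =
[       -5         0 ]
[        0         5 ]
λ = -5, 5

Solve det(P - λI) = 0. For a 2×2 matrix the characteristic equation is λ² - (trace)λ + det = 0.
trace(P) = a + d = -5 + 5 = 0.
det(P) = a*d - b*c = (-5)*(5) - (0)*(0) = -25 - 0 = -25.
Characteristic equation: λ² - (0)λ + (-25) = 0.
Discriminant = (0)² - 4*(-25) = 0 + 100 = 100.
λ = (0 ± √100) / 2 = (0 ± 10) / 2 = -5, 5.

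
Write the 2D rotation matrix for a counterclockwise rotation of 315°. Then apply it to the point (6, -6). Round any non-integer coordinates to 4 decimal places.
R = [[√2/2, √2/2], [-√2/2, √2/2]]; R·(6, -6) = (0.0000, -8.4853)

Rotation matrix formula: R(θ) = [[cos θ, -sin θ], [sin θ, cos θ]]
For θ = 315°:
cos(315°) = √2/2
sin(315°) = -√2/2
R = [[√2/2, √2/2], [-√2/2, √2/2]]
Apply to (6, -6): [√2/2·6 + (√2/2)·-6, -√2/2·6 + √2/2·-6] = (0.0000, -8.4853)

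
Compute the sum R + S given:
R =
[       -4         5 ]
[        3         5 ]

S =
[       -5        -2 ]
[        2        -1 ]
R + S =
[       -9         3 ]
[        5         4 ]

Matrix addition is elementwise: (R+S)[i][j] = R[i][j] + S[i][j].
  (R+S)[0][0] = (-4) + (-5) = -9
  (R+S)[0][1] = (5) + (-2) = 3
  (R+S)[1][0] = (3) + (2) = 5
  (R+S)[1][1] = (5) + (-1) = 4
R + S =
[       -9         3 ]
[        5         4 ]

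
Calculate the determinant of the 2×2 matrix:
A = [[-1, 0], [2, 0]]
0

For A = [[a, b], [c, d]], det(A) = a*d - b*c.
det(A) = (-1)*(0) - (0)*(2) = 0 - 0 = 0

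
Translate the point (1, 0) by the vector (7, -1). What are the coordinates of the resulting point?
(8, -1)

Translation by (7, -1):
x' = 1 + 7 = 8
y' = 0 + -1 = -1
Homogeneous matrix: [[1, 0, 7], [0, 1, -1], [0, 0, 1]]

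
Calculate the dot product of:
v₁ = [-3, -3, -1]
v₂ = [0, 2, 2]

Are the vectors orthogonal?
-8, No

The dot product is the sum of products of corresponding components.
v₁·v₂ = (-3)*(0) + (-3)*(2) + (-1)*(2) = 0 - 6 - 2 = -8.
Two vectors are orthogonal iff their dot product is 0; here the dot product is -8, so the vectors are not orthogonal.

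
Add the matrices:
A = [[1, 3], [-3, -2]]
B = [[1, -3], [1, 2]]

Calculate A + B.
[[2, 0], [-2, 0]]

Add corresponding elements:
(1)+(1)=2
(3)+(-3)=0
(-3)+(1)=-2
(-2)+(2)=0
A + B = [[2, 0], [-2, 0]]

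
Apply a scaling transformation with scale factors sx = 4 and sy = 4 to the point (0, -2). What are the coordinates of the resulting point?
(0, -8)

Scaling matrix:
[[4, 0], [0, 4]]
Result: (0 × 4, -2 × 4) = (0, -8)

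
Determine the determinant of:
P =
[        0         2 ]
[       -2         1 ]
det(P) = 4

For a 2×2 matrix [[a, b], [c, d]], det = a*d - b*c.
det(P) = (0)*(1) - (2)*(-2) = 0 + 4 = 4.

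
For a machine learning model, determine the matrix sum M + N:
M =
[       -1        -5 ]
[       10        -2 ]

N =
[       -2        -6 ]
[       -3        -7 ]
M + N =
[       -3       -11 ]
[        7        -9 ]

Matrix addition is elementwise: (M+N)[i][j] = M[i][j] + N[i][j].
  (M+N)[0][0] = (-1) + (-2) = -3
  (M+N)[0][1] = (-5) + (-6) = -11
  (M+N)[1][0] = (10) + (-3) = 7
  (M+N)[1][1] = (-2) + (-7) = -9
M + N =
[       -3       -11 ]
[        7        -9 ]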